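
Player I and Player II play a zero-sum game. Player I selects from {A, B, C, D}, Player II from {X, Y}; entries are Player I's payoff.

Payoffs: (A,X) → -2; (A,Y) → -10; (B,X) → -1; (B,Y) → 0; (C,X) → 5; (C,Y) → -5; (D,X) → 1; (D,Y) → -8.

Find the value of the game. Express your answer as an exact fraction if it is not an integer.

Row minima: A → -10, B → -1, C → -5, D → -8; maximin = -1.
Column maxima: X → 5, Y → 0; minimax = 0.
-1 ≠ 0, so there is no saddle point; optimal play is mixed.
A is strictly dominated by B, so Player I never plays it.
D is strictly dominated by C, so Player I never plays it.
On the remaining 2×2 (B, C vs X, Y):
Let Player I play B with probability p. Expected payoff against X: (-1)p + 5(1−p) = −6p + 5; against Y: 0p + (-5)(1−p) = 5p − 5.
Setting these equal: −6p + 5 = 5p − 5 ⇒ −11p = -10 ⇒ p = 10/11, and the value is (-6)·(10/11) + 5 = -5/11.
For Player II: with q = P(X), equating B's and C's payoffs gives −q = 10q − 5 ⇒ q = 5/11.

-5/11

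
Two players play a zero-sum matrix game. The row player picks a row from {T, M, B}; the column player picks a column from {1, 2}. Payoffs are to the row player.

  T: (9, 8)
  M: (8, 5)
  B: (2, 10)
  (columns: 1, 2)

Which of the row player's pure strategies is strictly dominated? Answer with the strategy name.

M

T gives a strictly higher payoff than M against every column: 9 > 8, 8 > 5.
So M is strictly dominated and the row player never plays it.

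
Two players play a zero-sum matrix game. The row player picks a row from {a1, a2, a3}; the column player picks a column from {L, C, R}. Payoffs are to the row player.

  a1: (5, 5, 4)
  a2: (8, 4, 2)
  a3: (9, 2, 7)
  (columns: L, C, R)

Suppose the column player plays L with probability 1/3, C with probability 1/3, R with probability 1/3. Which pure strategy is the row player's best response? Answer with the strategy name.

Expected payoff of a1: (1/3)·5 + (1/3)·5 + (1/3)·4 = 14/3.
Expected payoff of a2: (1/3)·8 + (1/3)·4 + (1/3)·2 = 14/3.
Expected payoff of a3: (1/3)·9 + (1/3)·2 + (1/3)·7 = 6.
The largest is 6, so the row player's best response is a3.

a3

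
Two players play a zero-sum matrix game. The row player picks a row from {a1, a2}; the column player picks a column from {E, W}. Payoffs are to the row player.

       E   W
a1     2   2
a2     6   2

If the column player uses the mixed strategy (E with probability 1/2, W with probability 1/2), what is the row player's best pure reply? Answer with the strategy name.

a2

Expected payoff of a1: (1/2)·2 + (1/2)·2 = 2.
Expected payoff of a2: (1/2)·6 + (1/2)·2 = 4.
The largest is 4, so the row player's best response is a2.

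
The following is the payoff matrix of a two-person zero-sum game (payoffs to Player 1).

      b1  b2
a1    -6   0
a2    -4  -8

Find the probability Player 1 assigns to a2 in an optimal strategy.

3/5

Row minima: a1 → -6, a2 → -8; maximin = -6.
Column maxima: b1 → -4, b2 → 0; minimax = -4.
-6 ≠ -4, so there is no saddle point; optimal play is mixed.
Let Player 1 play a1 with probability p. Expected payoff against b1: (-6)p + (-4)(1−p) = −2p − 4; against b2: 0p + (-8)(1−p) = 8p − 8.
Setting these equal: −2p − 4 = 8p − 8 ⇒ −10p = -4 ⇒ p = 2/5, and the value is (-2)·(2/5) − 4 = -24/5.
For Player 2: with q = P(b1), equating a1's and a2's payoffs gives −6q = 4q − 8 ⇒ q = 4/5.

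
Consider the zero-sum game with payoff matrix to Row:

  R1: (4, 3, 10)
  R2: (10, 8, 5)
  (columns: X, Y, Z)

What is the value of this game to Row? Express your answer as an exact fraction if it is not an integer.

Row minima: R1 → 3, R2 → 5; maximin = 5.
Column maxima: X → 10, Y → 8, Z → 10; minimax = 8.
5 ≠ 8, so there is no saddle point; optimal play is mixed.
X is strictly dominated by Y (it gives Row strictly more in every row), so Column never plays it.
On the remaining 2×2 (R1, R2 vs Y, Z):
Let Row play R1 with probability p. Expected payoff against Y: 3p + 8(1−p) = −5p + 8; against Z: 10p + 5(1−p) = 5p + 5.
Setting these equal: −5p + 8 = 5p + 5 ⇒ −10p = -3 ⇒ p = 3/10, and the value is (-5)·(3/10) + 8 = 13/2.
For Column: with q = P(Y), equating R1's and R2's payoffs gives −7q + 10 = 3q + 5 ⇒ q = 1/2.

13/2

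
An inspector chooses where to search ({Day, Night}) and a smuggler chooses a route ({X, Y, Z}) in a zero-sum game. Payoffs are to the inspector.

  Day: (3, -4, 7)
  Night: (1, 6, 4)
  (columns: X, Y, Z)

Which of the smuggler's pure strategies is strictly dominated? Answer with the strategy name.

X holds the inspector's payoff strictly below Z in every row: 3 < 7, 1 < 4.
So Z is strictly dominated for the smuggler.

Z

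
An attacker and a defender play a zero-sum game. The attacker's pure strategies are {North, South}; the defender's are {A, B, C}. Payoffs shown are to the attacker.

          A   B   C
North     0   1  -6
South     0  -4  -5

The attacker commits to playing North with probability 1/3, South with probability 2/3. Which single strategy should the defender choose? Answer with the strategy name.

If the defender plays A, the attacker's expected payoff is (1/3)·0 + (2/3)·0 = 0.
If the defender plays B, the attacker's expected payoff is (1/3)·1 + (2/3)·(-4) = -7/3.
If the defender plays C, the attacker's expected payoff is (1/3)·(-6) + (2/3)·(-5) = -16/3.
The defender minimizes the attacker's payoff; the smallest is -16/3, so the best response is C.

C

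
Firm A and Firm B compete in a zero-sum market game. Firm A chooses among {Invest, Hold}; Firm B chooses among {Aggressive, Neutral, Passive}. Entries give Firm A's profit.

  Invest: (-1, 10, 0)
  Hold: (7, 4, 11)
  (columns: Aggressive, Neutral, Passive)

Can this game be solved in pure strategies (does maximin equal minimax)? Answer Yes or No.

No

Row minima: Invest → -1, Hold → 4; maximin = 4.
Column maxima: Aggressive → 7, Neutral → 10, Passive → 11; minimax = 7.
4 ≠ 7, so no pure-strategy equilibrium exists.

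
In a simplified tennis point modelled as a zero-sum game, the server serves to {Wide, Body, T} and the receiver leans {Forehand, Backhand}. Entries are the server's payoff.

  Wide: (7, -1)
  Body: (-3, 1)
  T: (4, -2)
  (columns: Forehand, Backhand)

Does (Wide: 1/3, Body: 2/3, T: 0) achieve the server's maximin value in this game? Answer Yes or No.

Yes

Against Forehand this mix gives (1/3)·7 + (2/3)·(-3) = 1/3.
Against Backhand this mix gives (1/3)·(-1) + (2/3)·1 = 1/3.
All of the receiver's active replies (Forehand, Backhand) yield 1/3, and no column does worse for the server. The mix makes the receiver indifferent and guarantees 1/3, so it is optimal.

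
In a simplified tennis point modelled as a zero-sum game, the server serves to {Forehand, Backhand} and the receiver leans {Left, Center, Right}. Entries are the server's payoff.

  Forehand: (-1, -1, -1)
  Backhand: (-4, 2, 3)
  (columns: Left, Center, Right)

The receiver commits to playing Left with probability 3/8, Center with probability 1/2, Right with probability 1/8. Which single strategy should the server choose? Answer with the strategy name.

Expected payoff of Forehand: (3/8)·(-1) + (1/2)·(-1) + (1/8)·(-1) = -1.
Expected payoff of Backhand: (3/8)·(-4) + (1/2)·2 + (1/8)·3 = -1/8.
The largest is -1/8, so the server's best response is Backhand.

Backhand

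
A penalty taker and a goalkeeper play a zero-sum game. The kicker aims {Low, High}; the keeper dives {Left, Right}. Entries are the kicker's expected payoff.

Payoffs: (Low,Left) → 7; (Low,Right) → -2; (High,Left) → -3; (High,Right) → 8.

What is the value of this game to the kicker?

5/2

Row minima: Low → -2, High → -3; maximin = -2.
Column maxima: Left → 7, Right → 8; minimax = 7.
-2 ≠ 7, so there is no saddle point; optimal play is mixed.
Let the kicker play Low with probability p. Expected payoff against Left: 7p + (-3)(1−p) = 10p − 3; against Right: (-2)p + 8(1−p) = −10p + 8.
Setting these equal: 10p − 3 = −10p + 8 ⇒ 20p = 11 ⇒ p = 11/20, and the value is (10)·(11/20) − 3 = 5/2.
For the keeper: with q = P(Left), equating Low's and High's payoffs gives 9q − 2 = −11q + 8 ⇒ q = 1/2.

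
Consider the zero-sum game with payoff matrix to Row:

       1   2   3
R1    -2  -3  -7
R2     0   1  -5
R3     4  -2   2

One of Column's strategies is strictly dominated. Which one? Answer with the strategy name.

3 holds Row's payoff strictly below 1 in every row: -7 < -2, -5 < 0, 2 < 4.
So 1 is strictly dominated for Column.

1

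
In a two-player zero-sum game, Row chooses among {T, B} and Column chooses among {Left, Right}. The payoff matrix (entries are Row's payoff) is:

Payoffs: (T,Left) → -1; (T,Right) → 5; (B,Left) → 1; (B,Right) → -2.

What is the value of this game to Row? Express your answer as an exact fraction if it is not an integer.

Row minima: T → -1, B → -2; maximin = -1.
Column maxima: Left → 1, Right → 5; minimax = 1.
-1 ≠ 1, so there is no saddle point; optimal play is mixed.
Let Row play T with probability p. Expected payoff against Left: (-1)p + 1(1−p) = −2p + 1; against Right: 5p + (-2)(1−p) = 7p − 2.
Setting these equal: −2p + 1 = 7p − 2 ⇒ −9p = -3 ⇒ p = 1/3, and the value is (-2)·(1/3) + 1 = 1/3.
For Column: with q = P(Left), equating T's and B's payoffs gives −6q + 5 = 3q − 2 ⇒ q = 7/9.

1/3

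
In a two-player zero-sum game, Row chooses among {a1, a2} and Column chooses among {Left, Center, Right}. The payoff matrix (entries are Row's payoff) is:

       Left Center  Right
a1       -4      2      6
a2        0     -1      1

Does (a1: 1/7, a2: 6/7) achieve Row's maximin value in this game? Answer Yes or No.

Yes

Against Left this mix gives (1/7)·(-4) + (6/7)·0 = -4/7.
Against Center this mix gives (1/7)·2 + (6/7)·(-1) = -4/7.
Against Right this mix gives (1/7)·6 + (6/7)·1 = 12/7.
All of Column's active replies (Left, Center) yield -4/7, and no column does worse for Row. The mix makes Column indifferent and guarantees -4/7, so it is optimal.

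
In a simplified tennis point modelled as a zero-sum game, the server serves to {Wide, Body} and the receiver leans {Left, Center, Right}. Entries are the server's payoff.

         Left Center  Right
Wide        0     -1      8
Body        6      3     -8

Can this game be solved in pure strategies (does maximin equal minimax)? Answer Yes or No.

No

Row minima: Wide → -1, Body → -8; maximin = -1.
Column maxima: Left → 6, Center → 3, Right → 8; minimax = 3.
-1 ≠ 3, so no pure-strategy equilibrium exists.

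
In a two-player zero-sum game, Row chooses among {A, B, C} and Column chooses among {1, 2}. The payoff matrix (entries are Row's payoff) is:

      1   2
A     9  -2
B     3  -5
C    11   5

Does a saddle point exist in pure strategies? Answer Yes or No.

Yes

Row minima: A → -2, B → -5, C → 5; maximin = 5.
Column maxima: 1 → 11, 2 → 5; minimax = 5.
maximin = minimax = 5, so a saddle point exists.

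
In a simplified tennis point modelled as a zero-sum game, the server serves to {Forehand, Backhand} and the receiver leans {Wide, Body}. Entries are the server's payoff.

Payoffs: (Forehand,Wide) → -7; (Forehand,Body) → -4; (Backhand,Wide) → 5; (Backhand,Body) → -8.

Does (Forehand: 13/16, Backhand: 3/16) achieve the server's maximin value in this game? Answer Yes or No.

Yes

Against Wide this mix gives (13/16)·(-7) + (3/16)·5 = -19/4.
Against Body this mix gives (13/16)·(-4) + (3/16)·(-8) = -19/4.
All of the receiver's active replies (Wide, Body) yield -19/4, and no column does worse for the server. The mix makes the receiver indifferent and guarantees -19/4, so it is optimal.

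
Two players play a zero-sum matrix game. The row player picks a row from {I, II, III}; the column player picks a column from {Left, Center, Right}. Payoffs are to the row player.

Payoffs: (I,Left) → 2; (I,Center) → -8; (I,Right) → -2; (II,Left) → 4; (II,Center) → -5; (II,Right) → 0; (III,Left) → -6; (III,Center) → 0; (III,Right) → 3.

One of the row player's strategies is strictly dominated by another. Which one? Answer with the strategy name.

I

II gives a strictly higher payoff than I against every column: 4 > 2, -5 > -8, 0 > -2.
So I is strictly dominated and the row player never plays it.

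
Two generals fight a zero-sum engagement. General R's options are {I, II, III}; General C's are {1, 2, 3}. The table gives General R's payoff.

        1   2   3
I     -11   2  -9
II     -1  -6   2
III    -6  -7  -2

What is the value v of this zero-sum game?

-34/9

Row minima: I → -11, II → -6, III → -7; maximin = -6.
Column maxima: 1 → -1, 2 → 2, 3 → 2; minimax = -1.
-6 ≠ -1, so there is no saddle point; optimal play is mixed.
III is strictly dominated by II, so General R never plays it.
3 is strictly dominated by 1 (it gives General R strictly more in every row), so General C never plays it.
On the remaining 2×2 (I, II vs 1, 2):
Let General R play I with probability p. Expected payoff against 1: (-11)p + (-1)(1−p) = −10p − 1; against 2: 2p + (-6)(1−p) = 8p − 6.
Setting these equal: −10p − 1 = 8p − 6 ⇒ −18p = -5 ⇒ p = 5/18, and the value is (-10)·(5/18) − 1 = -34/9.
For General C: with q = P(1), equating I's and II's payoffs gives −13q + 2 = 5q − 6 ⇒ q = 4/9.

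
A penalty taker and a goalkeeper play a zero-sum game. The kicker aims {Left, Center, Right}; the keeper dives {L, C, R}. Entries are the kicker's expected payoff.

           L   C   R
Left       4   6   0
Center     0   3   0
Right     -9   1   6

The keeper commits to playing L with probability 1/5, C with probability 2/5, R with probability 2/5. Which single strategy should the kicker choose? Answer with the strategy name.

Left

Expected payoff of Left: (1/5)·4 + (2/5)·6 + (2/5)·0 = 16/5.
Expected payoff of Center: (1/5)·0 + (2/5)·3 + (2/5)·0 = 6/5.
Expected payoff of Right: (1/5)·(-9) + (2/5)·1 + (2/5)·6 = 1.
The largest is 16/5, so the kicker's best response is Left.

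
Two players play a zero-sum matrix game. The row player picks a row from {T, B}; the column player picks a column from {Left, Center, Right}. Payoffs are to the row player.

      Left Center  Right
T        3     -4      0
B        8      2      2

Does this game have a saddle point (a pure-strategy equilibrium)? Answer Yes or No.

Yes

Row minima: T → -4, B → 2; maximin = 2.
Column maxima: Left → 8, Center → 2, Right → 2; minimax = 2.
maximin = minimax = 2, so a saddle point exists.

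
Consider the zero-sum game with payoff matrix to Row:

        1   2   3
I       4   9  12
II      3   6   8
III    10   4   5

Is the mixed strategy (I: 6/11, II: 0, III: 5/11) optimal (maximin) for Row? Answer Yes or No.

Against 1 this mix gives (6/11)·4 + (5/11)·10 = 74/11.
Against 2 this mix gives (6/11)·9 + (5/11)·4 = 74/11.
Against 3 this mix gives (6/11)·12 + (5/11)·5 = 97/11.
All of Column's active replies (1, 2) yield 74/11, and no column does worse for Row. The mix makes Column indifferent and guarantees 74/11, so it is optimal.

Yes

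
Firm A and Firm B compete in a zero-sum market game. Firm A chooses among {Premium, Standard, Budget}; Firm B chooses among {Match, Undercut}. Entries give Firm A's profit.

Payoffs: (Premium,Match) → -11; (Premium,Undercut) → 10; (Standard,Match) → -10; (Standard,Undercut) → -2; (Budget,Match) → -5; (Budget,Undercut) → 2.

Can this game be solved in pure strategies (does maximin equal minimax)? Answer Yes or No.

Row minima: Premium → -11, Standard → -10, Budget → -5; maximin = -5.
Column maxima: Match → -5, Undercut → 10; minimax = -5.
maximin = minimax = -5, so a saddle point exists.

Yes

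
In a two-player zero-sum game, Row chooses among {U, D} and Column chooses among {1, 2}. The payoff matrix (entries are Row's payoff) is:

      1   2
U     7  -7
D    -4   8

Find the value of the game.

14/13

Row minima: U → -7, D → -4; maximin = -4.
Column maxima: 1 → 7, 2 → 8; minimax = 7.
-4 ≠ 7, so there is no saddle point; optimal play is mixed.
Let Row play U with probability p. Expected payoff against 1: 7p + (-4)(1−p) = 11p − 4; against 2: (-7)p + 8(1−p) = −15p + 8.
Setting these equal: 11p − 4 = −15p + 8 ⇒ 26p = 12 ⇒ p = 6/13, and the value is (11)·(6/13) − 4 = 14/13.
For Column: with q = P(1), equating U's and D's payoffs gives 14q − 7 = −12q + 8 ⇒ q = 15/26.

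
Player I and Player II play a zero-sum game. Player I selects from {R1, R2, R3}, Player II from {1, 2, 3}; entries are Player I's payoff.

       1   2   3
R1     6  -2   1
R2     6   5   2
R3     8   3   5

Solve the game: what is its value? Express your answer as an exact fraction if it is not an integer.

Row minima: R1 → -2, R2 → 2, R3 → 3; maximin = 3.
Column maxima: 1 → 8, 2 → 5, 3 → 5; minimax = 5.
3 ≠ 5, so there is no saddle point; optimal play is mixed.
R1 is strictly dominated by R3, so Player I never plays it.
1 is strictly dominated by 2 (it gives Player I strictly more in every row), so Player II never plays it.
On the remaining 2×2 (R2, R3 vs 2, 3):
Let Player I play R2 with probability p. Expected payoff against 2: 5p + 3(1−p) = 2p + 3; against 3: 2p + 5(1−p) = −3p + 5.
Setting these equal: 2p + 3 = −3p + 5 ⇒ 5p = 2 ⇒ p = 2/5, and the value is (2)·(2/5) + 3 = 19/5.
For Player II: with q = P(2), equating R2's and R3's payoffs gives 3q + 2 = −2q + 5 ⇒ q = 3/5.

19/5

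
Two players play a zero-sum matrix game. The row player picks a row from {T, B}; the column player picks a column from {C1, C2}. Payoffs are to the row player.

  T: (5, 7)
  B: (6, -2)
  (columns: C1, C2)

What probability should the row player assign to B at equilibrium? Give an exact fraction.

1/5

Row minima: T → 5, B → -2; maximin = 5.
Column maxima: C1 → 6, C2 → 7; minimax = 6.
5 ≠ 6, so there is no saddle point; optimal play is mixed.
Let the row player play T with probability p. Expected payoff against C1: 5p + 6(1−p) = −p + 6; against C2: 7p + (-2)(1−p) = 9p − 2.
Setting these equal: −p + 6 = 9p − 2 ⇒ −10p = -8 ⇒ p = 4/5, and the value is (-1)·(4/5) + 6 = 26/5.
For the column player: with q = P(C1), equating T's and B's payoffs gives −2q + 7 = 8q − 2 ⇒ q = 9/10.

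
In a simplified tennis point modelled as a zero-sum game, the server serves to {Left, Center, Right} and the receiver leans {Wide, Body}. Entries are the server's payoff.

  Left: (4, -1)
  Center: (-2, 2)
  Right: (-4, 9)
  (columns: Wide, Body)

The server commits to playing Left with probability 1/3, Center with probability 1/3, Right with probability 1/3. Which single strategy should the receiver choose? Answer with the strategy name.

Wide

If the receiver plays Wide, the server's expected payoff is (1/3)·4 + (1/3)·(-2) + (1/3)·(-4) = -2/3.
If the receiver plays Body, the server's expected payoff is (1/3)·(-1) + (1/3)·2 + (1/3)·9 = 10/3.
The receiver minimizes the server's payoff; the smallest is -2/3, so the best response is Wide.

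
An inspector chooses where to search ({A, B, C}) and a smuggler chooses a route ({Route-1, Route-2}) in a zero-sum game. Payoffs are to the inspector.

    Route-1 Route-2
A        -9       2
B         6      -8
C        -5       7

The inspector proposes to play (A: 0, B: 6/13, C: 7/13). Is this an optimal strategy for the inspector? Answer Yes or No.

Against Route-1 this mix gives (6/13)·6 + (7/13)·(-5) = 1/13.
Against Route-2 this mix gives (6/13)·(-8) + (7/13)·7 = 1/13.
All of the smuggler's active replies (Route-1, Route-2) yield 1/13, and no column does worse for the inspector. The mix makes the smuggler indifferent and guarantees 1/13, so it is optimal.

Yes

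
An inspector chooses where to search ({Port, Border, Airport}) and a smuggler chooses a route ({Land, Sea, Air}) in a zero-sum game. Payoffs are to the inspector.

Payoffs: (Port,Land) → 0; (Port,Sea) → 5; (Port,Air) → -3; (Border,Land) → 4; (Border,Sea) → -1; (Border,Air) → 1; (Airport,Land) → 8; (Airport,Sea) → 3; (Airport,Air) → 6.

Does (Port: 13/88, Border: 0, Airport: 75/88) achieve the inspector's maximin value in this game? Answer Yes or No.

No

Against Land this mix gives (13/88)·0 + (75/88)·8 = 75/11.
Against Sea this mix gives (13/88)·5 + (75/88)·3 = 145/44.
Against Air this mix gives (13/88)·(-3) + (75/88)·6 = 411/88.
The smuggler will play Sea, holding the inspector to 145/44. Shifting weight toward the row that does better against Sea would raise this floor (the equalizing mix achieves 39/11 against both Sea and Air), so the proposed strategy is not optimal.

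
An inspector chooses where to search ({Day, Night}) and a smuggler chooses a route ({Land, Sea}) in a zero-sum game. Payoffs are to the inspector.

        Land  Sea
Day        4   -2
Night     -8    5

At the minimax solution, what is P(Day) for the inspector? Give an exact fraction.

Row minima: Day → -2, Night → -8; maximin = -2.
Column maxima: Land → 4, Sea → 5; minimax = 4.
-2 ≠ 4, so there is no saddle point; optimal play is mixed.
Let the inspector play Day with probability p. Expected payoff against Land: 4p + (-8)(1−p) = 12p − 8; against Sea: (-2)p + 5(1−p) = −7p + 5.
Setting these equal: 12p − 8 = −7p + 5 ⇒ 19p = 13 ⇒ p = 13/19, and the value is (12)·(13/19) − 8 = 4/19.
For the smuggler: with q = P(Land), equating Day's and Night's payoffs gives 6q − 2 = −13q + 5 ⇒ q = 7/19.

13/19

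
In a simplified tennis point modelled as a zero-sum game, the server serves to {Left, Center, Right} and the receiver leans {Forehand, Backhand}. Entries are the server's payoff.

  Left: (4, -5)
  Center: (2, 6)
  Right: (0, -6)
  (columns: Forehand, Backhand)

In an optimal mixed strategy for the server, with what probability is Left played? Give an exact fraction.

4/13

Row minima: Left → -5, Center → 2, Right → -6; maximin = 2.
Column maxima: Forehand → 4, Backhand → 6; minimax = 4.
2 ≠ 4, so there is no saddle point; optimal play is mixed.
Right is strictly dominated by Left, so the server never plays it.
On the remaining 2×2 (Left, Center vs Forehand, Backhand):
Let the server play Left with probability p. Expected payoff against Forehand: 4p + 2(1−p) = 2p + 2; against Backhand: (-5)p + 6(1−p) = −11p + 6.
Setting these equal: 2p + 2 = −11p + 6 ⇒ 13p = 4 ⇒ p = 4/13, and the value is (2)·(4/13) + 2 = 34/13.
For the receiver: with q = P(Forehand), equating Left's and Center's payoffs gives 9q − 5 = −4q + 6 ⇒ q = 11/13.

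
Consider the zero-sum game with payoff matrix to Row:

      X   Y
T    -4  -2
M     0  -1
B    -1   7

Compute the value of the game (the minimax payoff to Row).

Row minima: T → -4, M → -1, B → -1; maximin = -1.
Column maxima: X → 0, Y → 7; minimax = 0.
-1 ≠ 0, so there is no saddle point; optimal play is mixed.
T is strictly dominated by M, so Row never plays it.
On the remaining 2×2 (M, B vs X, Y):
Let Row play M with probability p. Expected payoff against X: 0p + (-1)(1−p) = p − 1; against Y: (-1)p + 7(1−p) = −8p + 7.
Setting these equal: p − 1 = −8p + 7 ⇒ 9p = 8 ⇒ p = 8/9, and the value is (1)·(8/9) − 1 = -1/9.
For Column: with q = P(X), equating M's and B's payoffs gives q − 1 = −8q + 7 ⇒ q = 8/9.

-1/9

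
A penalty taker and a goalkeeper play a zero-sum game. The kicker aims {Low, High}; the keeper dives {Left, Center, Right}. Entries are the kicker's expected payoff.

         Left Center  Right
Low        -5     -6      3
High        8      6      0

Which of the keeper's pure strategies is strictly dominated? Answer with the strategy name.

Left

Center holds the kicker's payoff strictly below Left in every row: -6 < -5, 6 < 8.
So Left is strictly dominated for the keeper.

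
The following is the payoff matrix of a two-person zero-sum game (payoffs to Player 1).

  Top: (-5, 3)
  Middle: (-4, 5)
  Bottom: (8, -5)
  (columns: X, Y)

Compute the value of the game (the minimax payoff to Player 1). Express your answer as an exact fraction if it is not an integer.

10/11

Row minima: Top → -5, Middle → -4, Bottom → -5; maximin = -4.
Column maxima: X → 8, Y → 5; minimax = 5.
-4 ≠ 5, so there is no saddle point; optimal play is mixed.
Top is strictly dominated by Middle, so Player 1 never plays it.
On the remaining 2×2 (Middle, Bottom vs X, Y):
Let Player 1 play Middle with probability p. Expected payoff against X: (-4)p + 8(1−p) = −12p + 8; against Y: 5p + (-5)(1−p) = 10p − 5.
Setting these equal: −12p + 8 = 10p − 5 ⇒ −22p = -13 ⇒ p = 13/22, and the value is (-12)·(13/22) + 8 = 10/11.
For Player 2: with q = P(X), equating Middle's and Bottom's payoffs gives −9q + 5 = 13q − 5 ⇒ q = 5/11.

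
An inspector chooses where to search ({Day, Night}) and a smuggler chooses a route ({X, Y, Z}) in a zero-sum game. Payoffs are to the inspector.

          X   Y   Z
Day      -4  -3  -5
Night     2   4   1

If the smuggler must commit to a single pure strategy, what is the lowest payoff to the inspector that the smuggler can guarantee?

Column maxima: X → 2, Y → 4, Z → 1.
The smallest of these is 1.

1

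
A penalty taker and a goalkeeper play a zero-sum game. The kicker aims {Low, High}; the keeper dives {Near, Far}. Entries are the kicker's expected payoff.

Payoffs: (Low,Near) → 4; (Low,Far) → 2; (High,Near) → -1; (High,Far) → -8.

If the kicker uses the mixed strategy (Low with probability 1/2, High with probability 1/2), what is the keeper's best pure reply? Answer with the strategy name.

Far

If the keeper plays Near, the kicker's expected payoff is (1/2)·4 + (1/2)·(-1) = 3/2.
If the keeper plays Far, the kicker's expected payoff is (1/2)·2 + (1/2)·(-8) = -3.
The keeper minimizes the kicker's payoff; the smallest is -3, so the best response is Far.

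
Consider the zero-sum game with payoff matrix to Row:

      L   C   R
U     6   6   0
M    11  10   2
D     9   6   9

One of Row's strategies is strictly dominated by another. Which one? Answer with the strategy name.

M gives a strictly higher payoff than U against every column: 11 > 6, 10 > 6, 2 > 0.
So U is strictly dominated and Row never plays it.

U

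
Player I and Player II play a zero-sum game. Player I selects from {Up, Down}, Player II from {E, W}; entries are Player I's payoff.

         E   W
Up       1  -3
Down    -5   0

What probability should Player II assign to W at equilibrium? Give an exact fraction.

Row minima: Up → -3, Down → -5; maximin = -3.
Column maxima: E → 1, W → 0; minimax = 0.
-3 ≠ 0, so there is no saddle point; optimal play is mixed.
Let Player I play Up with probability p. Expected payoff against E: 1p + (-5)(1−p) = 6p − 5; against W: (-3)p + 0(1−p) = −3p.
Setting these equal: 6p − 5 = −3p ⇒ 9p = 5 ⇒ p = 5/9, and the value is (6)·(5/9) − 5 = -5/3.
For Player II: with q = P(E), equating Up's and Down's payoffs gives 4q − 3 = −5q ⇒ q = 1/3.

2/3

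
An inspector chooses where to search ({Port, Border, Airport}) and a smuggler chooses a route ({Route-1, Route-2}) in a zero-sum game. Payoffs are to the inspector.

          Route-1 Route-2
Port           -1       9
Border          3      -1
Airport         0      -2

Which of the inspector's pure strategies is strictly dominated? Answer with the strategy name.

Airport

Border gives a strictly higher payoff than Airport against every column: 3 > 0, -1 > -2.
So Airport is strictly dominated and the inspector never plays it.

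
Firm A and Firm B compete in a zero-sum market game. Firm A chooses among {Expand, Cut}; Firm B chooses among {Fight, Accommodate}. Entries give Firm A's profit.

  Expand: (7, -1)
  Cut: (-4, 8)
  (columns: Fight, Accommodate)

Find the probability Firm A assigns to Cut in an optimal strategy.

2/5

Row minima: Expand → -1, Cut → -4; maximin = -1.
Column maxima: Fight → 7, Accommodate → 8; minimax = 7.
-1 ≠ 7, so there is no saddle point; optimal play is mixed.
Let Firm A play Expand with probability p. Expected payoff against Fight: 7p + (-4)(1−p) = 11p − 4; against Accommodate: (-1)p + 8(1−p) = −9p + 8.
Setting these equal: 11p − 4 = −9p + 8 ⇒ 20p = 12 ⇒ p = 3/5, and the value is (11)·(3/5) − 4 = 13/5.
For Firm B: with q = P(Fight), equating Expand's and Cut's payoffs gives 8q − 1 = −12q + 8 ⇒ q = 9/20.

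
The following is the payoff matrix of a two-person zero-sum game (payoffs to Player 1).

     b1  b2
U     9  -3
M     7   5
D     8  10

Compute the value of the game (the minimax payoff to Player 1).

57/7

Row minima: U → -3, M → 5, D → 8; maximin = 8.
Column maxima: b1 → 9, b2 → 10; minimax = 9.
8 ≠ 9, so there is no saddle point; optimal play is mixed.
M is strictly dominated by D, so Player 1 never plays it.
On the remaining 2×2 (U, D vs b1, b2):
Let Player 1 play U with probability p. Expected payoff against b1: 9p + 8(1−p) = p + 8; against b2: (-3)p + 10(1−p) = −13p + 10.
Setting these equal: p + 8 = −13p + 10 ⇒ 14p = 2 ⇒ p = 1/7, and the value is (1)·(1/7) + 8 = 57/7.
For Player 2: with q = P(b1), equating U's and D's payoffs gives 12q − 3 = −2q + 10 ⇒ q = 13/14.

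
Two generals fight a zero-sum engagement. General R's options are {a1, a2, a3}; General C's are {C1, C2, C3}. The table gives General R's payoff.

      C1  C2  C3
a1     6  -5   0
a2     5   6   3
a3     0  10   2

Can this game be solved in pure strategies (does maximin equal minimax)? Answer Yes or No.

Row minima: a1 → -5, a2 → 3, a3 → 0; maximin = 3.
Column maxima: C1 → 6, C2 → 10, C3 → 3; minimax = 3.
maximin = minimax = 3, so a saddle point exists.

Yes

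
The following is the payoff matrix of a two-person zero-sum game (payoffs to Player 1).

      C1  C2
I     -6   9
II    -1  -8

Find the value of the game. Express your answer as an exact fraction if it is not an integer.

Row minima: I → -6, II → -8; maximin = -6.
Column maxima: C1 → -1, C2 → 9; minimax = -1.
-6 ≠ -1, so there is no saddle point; optimal play is mixed.
Let Player 1 play I with probability p. Expected payoff against C1: (-6)p + (-1)(1−p) = −5p − 1; against C2: 9p + (-8)(1−p) = 17p − 8.
Setting these equal: −5p − 1 = 17p − 8 ⇒ −22p = -7 ⇒ p = 7/22, and the value is (-5)·(7/22) − 1 = -57/22.
For Player 2: with q = P(C1), equating I's and II's payoffs gives −15q + 9 = 7q − 8 ⇒ q = 17/22.

-57/22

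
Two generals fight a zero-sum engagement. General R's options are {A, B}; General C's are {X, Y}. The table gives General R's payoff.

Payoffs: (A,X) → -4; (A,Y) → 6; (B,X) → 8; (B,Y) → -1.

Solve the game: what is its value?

Row minima: A → -4, B → -1; maximin = -1.
Column maxima: X → 8, Y → 6; minimax = 6.
-1 ≠ 6, so there is no saddle point; optimal play is mixed.
Let General R play A with probability p. Expected payoff against X: (-4)p + 8(1−p) = −12p + 8; against Y: 6p + (-1)(1−p) = 7p − 1.
Setting these equal: −12p + 8 = 7p − 1 ⇒ −19p = -9 ⇒ p = 9/19, and the value is (-12)·(9/19) + 8 = 44/19.
For General C: with q = P(X), equating A's and B's payoffs gives −10q + 6 = 9q − 1 ⇒ q = 7/19.

44/19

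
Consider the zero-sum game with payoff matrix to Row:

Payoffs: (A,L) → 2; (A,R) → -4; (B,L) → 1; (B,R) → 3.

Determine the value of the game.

Row minima: A → -4, B → 1; maximin = 1.
Column maxima: L → 2, R → 3; minimax = 2.
1 ≠ 2, so there is no saddle point; optimal play is mixed.
Let Row play A with probability p. Expected payoff against L: 2p + 1(1−p) = p + 1; against R: (-4)p + 3(1−p) = −7p + 3.
Setting these equal: p + 1 = −7p + 3 ⇒ 8p = 2 ⇒ p = 1/4, and the value is (1)·(1/4) + 1 = 5/4.
For Column: with q = P(L), equating A's and B's payoffs gives 6q − 4 = −2q + 3 ⇒ q = 7/8.

5/4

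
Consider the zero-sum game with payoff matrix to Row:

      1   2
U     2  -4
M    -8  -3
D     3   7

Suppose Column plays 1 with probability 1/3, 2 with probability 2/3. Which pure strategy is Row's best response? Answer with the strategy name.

D

Expected payoff of U: (1/3)·2 + (2/3)·(-4) = -2.
Expected payoff of M: (1/3)·(-8) + (2/3)·(-3) = -14/3.
Expected payoff of D: (1/3)·3 + (2/3)·7 = 17/3.
The largest is 17/3, so Row's best response is D.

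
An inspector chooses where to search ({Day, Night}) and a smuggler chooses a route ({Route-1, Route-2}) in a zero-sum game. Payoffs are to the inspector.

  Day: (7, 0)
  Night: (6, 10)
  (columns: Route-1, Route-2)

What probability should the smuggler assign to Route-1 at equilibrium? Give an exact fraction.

Row minima: Day → 0, Night → 6; maximin = 6.
Column maxima: Route-1 → 7, Route-2 → 10; minimax = 7.
6 ≠ 7, so there is no saddle point; optimal play is mixed.
Let the inspector play Day with probability p. Expected payoff against Route-1: 7p + 6(1−p) = p + 6; against Route-2: 0p + 10(1−p) = −10p + 10.
Setting these equal: p + 6 = −10p + 10 ⇒ 11p = 4 ⇒ p = 4/11, and the value is (1)·(4/11) + 6 = 70/11.
For the smuggler: with q = P(Route-1), equating Day's and Night's payoffs gives 7q = −4q + 10 ⇒ q = 10/11.

10/11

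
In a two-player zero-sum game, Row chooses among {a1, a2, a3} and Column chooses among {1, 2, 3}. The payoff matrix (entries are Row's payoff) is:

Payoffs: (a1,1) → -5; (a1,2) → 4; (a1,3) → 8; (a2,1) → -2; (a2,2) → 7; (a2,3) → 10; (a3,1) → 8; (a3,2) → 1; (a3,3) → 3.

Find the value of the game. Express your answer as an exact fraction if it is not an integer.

29/8

Row minima: a1 → -5, a2 → -2, a3 → 1; maximin = 1.
Column maxima: 1 → 8, 2 → 7, 3 → 10; minimax = 7.
1 ≠ 7, so there is no saddle point; optimal play is mixed.
a1 is strictly dominated by a2, so Row never plays it.
3 is strictly dominated by 2 (it gives Row strictly more in every row), so Column never plays it.
On the remaining 2×2 (a2, a3 vs 1, 2):
Let Row play a2 with probability p. Expected payoff against 1: (-2)p + 8(1−p) = −10p + 8; against 2: 7p + 1(1−p) = 6p + 1.
Setting these equal: −10p + 8 = 6p + 1 ⇒ −16p = -7 ⇒ p = 7/16, and the value is (-10)·(7/16) + 8 = 29/8.
For Column: with q = P(1), equating a2's and a3's payoffs gives −9q + 7 = 7q + 1 ⇒ q = 3/8.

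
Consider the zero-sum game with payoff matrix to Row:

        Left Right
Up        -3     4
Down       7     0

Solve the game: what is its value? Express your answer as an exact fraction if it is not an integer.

2

Row minima: Up → -3, Down → 0; maximin = 0.
Column maxima: Left → 7, Right → 4; minimax = 4.
0 ≠ 4, so there is no saddle point; optimal play is mixed.
Let Row play Up with probability p. Expected payoff against Left: (-3)p + 7(1−p) = −10p + 7; against Right: 4p + 0(1−p) = 4p.
Setting these equal: −10p + 7 = 4p ⇒ −14p = -7 ⇒ p = 1/2, and the value is (-10)·(1/2) + 7 = 2.
For Column: with q = P(Left), equating Up's and Down's payoffs gives −7q + 4 = 7q ⇒ q = 2/7.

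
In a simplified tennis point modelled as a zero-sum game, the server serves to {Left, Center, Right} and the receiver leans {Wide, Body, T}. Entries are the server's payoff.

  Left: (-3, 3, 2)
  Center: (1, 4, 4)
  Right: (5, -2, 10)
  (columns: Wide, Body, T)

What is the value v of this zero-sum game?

Row minima: Left → -3, Center → 1, Right → -2; maximin = 1.
Column maxima: Wide → 5, Body → 4, T → 10; minimax = 4.
1 ≠ 4, so there is no saddle point; optimal play is mixed.
Left is strictly dominated by Center, so the server never plays it.
T is strictly dominated by Wide (it gives the server strictly more in every row), so the receiver never plays it.
On the remaining 2×2 (Center, Right vs Wide, Body):
Let the server play Center with probability p. Expected payoff against Wide: 1p + 5(1−p) = −4p + 5; against Body: 4p + (-2)(1−p) = 6p − 2.
Setting these equal: −4p + 5 = 6p − 2 ⇒ −10p = -7 ⇒ p = 7/10, and the value is (-4)·(7/10) + 5 = 11/5.
For the receiver: with q = P(Wide), equating Center's and Right's payoffs gives −3q + 4 = 7q − 2 ⇒ q = 3/5.

11/5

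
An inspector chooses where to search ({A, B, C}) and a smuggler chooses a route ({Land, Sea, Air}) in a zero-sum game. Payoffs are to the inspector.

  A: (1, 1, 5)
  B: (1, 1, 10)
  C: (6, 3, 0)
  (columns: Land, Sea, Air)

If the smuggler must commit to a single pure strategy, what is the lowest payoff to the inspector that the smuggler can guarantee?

Column maxima: Land → 6, Sea → 3, Air → 10.
The smallest of these is 3.

3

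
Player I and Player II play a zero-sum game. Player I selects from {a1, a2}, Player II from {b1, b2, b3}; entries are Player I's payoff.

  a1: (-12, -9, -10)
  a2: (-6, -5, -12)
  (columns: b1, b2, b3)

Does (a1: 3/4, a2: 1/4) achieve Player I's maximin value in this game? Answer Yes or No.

Yes

Against b1 this mix gives (3/4)·(-12) + (1/4)·(-6) = -21/2.
Against b2 this mix gives (3/4)·(-9) + (1/4)·(-5) = -8.
Against b3 this mix gives (3/4)·(-10) + (1/4)·(-12) = -21/2.
All of Player II's active replies (b1, b3) yield -21/2, and no column does worse for Player I. The mix makes Player II indifferent and guarantees -21/2, so it is optimal.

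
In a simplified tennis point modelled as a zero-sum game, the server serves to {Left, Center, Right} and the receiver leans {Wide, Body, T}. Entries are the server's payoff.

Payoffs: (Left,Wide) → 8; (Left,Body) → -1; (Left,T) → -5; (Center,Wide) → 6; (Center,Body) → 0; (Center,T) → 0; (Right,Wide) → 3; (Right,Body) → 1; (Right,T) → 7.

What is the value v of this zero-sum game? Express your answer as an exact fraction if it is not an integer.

Row minima: Left → -5, Center → 0, Right → 1; maximin = 1.
Column maxima: Wide → 8, Body → 1, T → 7; minimax = 1.
Since maximin = minimax = 1, there is a saddle point and the value is 1.

1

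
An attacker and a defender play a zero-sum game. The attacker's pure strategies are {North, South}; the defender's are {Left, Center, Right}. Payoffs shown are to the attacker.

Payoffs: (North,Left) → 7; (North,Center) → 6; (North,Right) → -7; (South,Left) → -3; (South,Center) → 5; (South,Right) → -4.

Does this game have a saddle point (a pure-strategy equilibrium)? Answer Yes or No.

Yes

Row minima: North → -7, South → -4; maximin = -4.
Column maxima: Left → 7, Center → 6, Right → -4; minimax = -4.
maximin = minimax = -4, so a saddle point exists.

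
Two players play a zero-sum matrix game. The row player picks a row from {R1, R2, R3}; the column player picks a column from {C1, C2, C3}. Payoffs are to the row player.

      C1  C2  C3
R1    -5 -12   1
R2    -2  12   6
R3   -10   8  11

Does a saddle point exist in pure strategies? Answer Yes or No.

Row minima: R1 → -12, R2 → -2, R3 → -10; maximin = -2.
Column maxima: C1 → -2, C2 → 12, C3 → 11; minimax = -2.
maximin = minimax = -2, so a saddle point exists.

Yes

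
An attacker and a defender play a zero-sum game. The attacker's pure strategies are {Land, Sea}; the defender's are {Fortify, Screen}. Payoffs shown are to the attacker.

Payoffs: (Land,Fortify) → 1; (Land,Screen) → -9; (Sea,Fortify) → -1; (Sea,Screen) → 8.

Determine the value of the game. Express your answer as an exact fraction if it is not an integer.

-1/19

Row minima: Land → -9, Sea → -1; maximin = -1.
Column maxima: Fortify → 1, Screen → 8; minimax = 1.
-1 ≠ 1, so there is no saddle point; optimal play is mixed.
Let the attacker play Land with probability p. Expected payoff against Fortify: 1p + (-1)(1−p) = 2p − 1; against Screen: (-9)p + 8(1−p) = −17p + 8.
Setting these equal: 2p − 1 = −17p + 8 ⇒ 19p = 9 ⇒ p = 9/19, and the value is (2)·(9/19) − 1 = -1/19.
For the defender: with q = P(Fortify), equating Land's and Sea's payoffs gives 10q − 9 = −9q + 8 ⇒ q = 17/19.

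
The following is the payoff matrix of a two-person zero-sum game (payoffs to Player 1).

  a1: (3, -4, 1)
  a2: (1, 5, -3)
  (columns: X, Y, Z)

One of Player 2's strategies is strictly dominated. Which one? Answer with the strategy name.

X

Z holds Player 1's payoff strictly below X in every row: 1 < 3, -3 < 1.
So X is strictly dominated for Player 2.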